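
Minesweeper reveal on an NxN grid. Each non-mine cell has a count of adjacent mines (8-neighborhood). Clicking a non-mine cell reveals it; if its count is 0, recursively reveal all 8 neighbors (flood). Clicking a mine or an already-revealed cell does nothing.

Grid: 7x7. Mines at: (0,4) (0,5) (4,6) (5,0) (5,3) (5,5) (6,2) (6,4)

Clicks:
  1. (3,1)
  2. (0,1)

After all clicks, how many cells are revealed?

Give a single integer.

Click 1 (3,1) count=0: revealed 31 new [(0,0) (0,1) (0,2) (0,3) (1,0) (1,1) (1,2) (1,3) (1,4) (1,5) (1,6) (2,0) (2,1) (2,2) (2,3) (2,4) (2,5) (2,6) (3,0) (3,1) (3,2) (3,3) (3,4) (3,5) (3,6) (4,0) (4,1) (4,2) (4,3) (4,4) (4,5)] -> total=31
Click 2 (0,1) count=0: revealed 0 new [(none)] -> total=31

Answer: 31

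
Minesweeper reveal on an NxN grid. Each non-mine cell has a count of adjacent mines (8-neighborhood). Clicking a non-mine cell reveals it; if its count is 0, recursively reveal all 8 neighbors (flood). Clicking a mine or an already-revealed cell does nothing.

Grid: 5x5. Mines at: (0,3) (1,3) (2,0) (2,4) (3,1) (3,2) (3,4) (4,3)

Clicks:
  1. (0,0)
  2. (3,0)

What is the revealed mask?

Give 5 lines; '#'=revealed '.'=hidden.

Click 1 (0,0) count=0: revealed 6 new [(0,0) (0,1) (0,2) (1,0) (1,1) (1,2)] -> total=6
Click 2 (3,0) count=2: revealed 1 new [(3,0)] -> total=7

Answer: ###..
###..
.....
#....
.....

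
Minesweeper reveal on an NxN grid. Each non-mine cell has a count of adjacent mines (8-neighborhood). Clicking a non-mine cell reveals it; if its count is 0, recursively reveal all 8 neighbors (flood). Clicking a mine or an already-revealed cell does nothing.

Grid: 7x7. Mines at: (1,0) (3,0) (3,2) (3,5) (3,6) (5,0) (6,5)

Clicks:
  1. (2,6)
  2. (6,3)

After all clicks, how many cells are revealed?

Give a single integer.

Click 1 (2,6) count=2: revealed 1 new [(2,6)] -> total=1
Click 2 (6,3) count=0: revealed 12 new [(4,1) (4,2) (4,3) (4,4) (5,1) (5,2) (5,3) (5,4) (6,1) (6,2) (6,3) (6,4)] -> total=13

Answer: 13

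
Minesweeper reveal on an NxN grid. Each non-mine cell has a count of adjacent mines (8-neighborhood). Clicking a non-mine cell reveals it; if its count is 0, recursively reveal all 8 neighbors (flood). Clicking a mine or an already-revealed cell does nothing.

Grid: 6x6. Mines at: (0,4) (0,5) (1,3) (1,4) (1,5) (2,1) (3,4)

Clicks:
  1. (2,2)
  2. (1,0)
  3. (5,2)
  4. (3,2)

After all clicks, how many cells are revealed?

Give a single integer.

Click 1 (2,2) count=2: revealed 1 new [(2,2)] -> total=1
Click 2 (1,0) count=1: revealed 1 new [(1,0)] -> total=2
Click 3 (5,2) count=0: revealed 16 new [(3,0) (3,1) (3,2) (3,3) (4,0) (4,1) (4,2) (4,3) (4,4) (4,5) (5,0) (5,1) (5,2) (5,3) (5,4) (5,5)] -> total=18
Click 4 (3,2) count=1: revealed 0 new [(none)] -> total=18

Answer: 18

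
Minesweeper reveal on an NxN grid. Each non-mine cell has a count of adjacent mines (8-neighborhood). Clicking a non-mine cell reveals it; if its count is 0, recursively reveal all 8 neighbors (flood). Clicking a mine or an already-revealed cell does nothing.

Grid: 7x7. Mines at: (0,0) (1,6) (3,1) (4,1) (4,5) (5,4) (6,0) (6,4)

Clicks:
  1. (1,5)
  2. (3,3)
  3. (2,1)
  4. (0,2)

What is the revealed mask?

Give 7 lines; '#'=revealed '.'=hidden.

Answer: .#####.
.#####.
.#####.
..####.
..###..
.......
.......

Derivation:
Click 1 (1,5) count=1: revealed 1 new [(1,5)] -> total=1
Click 2 (3,3) count=0: revealed 21 new [(0,1) (0,2) (0,3) (0,4) (0,5) (1,1) (1,2) (1,3) (1,4) (2,1) (2,2) (2,3) (2,4) (2,5) (3,2) (3,3) (3,4) (3,5) (4,2) (4,3) (4,4)] -> total=22
Click 3 (2,1) count=1: revealed 0 new [(none)] -> total=22
Click 4 (0,2) count=0: revealed 0 new [(none)] -> total=22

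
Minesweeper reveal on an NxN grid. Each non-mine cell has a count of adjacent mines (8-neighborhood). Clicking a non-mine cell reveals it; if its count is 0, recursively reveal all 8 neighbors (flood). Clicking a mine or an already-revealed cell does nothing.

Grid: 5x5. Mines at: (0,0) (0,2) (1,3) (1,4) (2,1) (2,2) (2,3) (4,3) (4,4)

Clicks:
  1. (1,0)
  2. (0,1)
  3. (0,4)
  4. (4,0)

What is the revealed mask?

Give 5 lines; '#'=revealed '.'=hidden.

Answer: .#..#
#....
.....
###..
###..

Derivation:
Click 1 (1,0) count=2: revealed 1 new [(1,0)] -> total=1
Click 2 (0,1) count=2: revealed 1 new [(0,1)] -> total=2
Click 3 (0,4) count=2: revealed 1 new [(0,4)] -> total=3
Click 4 (4,0) count=0: revealed 6 new [(3,0) (3,1) (3,2) (4,0) (4,1) (4,2)] -> total=9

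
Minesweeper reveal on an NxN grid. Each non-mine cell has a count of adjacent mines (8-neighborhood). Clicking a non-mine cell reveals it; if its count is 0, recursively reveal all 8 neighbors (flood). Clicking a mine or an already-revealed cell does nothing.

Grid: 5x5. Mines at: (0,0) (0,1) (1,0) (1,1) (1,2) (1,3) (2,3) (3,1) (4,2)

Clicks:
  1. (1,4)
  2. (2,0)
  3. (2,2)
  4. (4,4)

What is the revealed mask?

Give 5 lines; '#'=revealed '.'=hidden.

Answer: .....
....#
#.#..
...##
...##

Derivation:
Click 1 (1,4) count=2: revealed 1 new [(1,4)] -> total=1
Click 2 (2,0) count=3: revealed 1 new [(2,0)] -> total=2
Click 3 (2,2) count=5: revealed 1 new [(2,2)] -> total=3
Click 4 (4,4) count=0: revealed 4 new [(3,3) (3,4) (4,3) (4,4)] -> total=7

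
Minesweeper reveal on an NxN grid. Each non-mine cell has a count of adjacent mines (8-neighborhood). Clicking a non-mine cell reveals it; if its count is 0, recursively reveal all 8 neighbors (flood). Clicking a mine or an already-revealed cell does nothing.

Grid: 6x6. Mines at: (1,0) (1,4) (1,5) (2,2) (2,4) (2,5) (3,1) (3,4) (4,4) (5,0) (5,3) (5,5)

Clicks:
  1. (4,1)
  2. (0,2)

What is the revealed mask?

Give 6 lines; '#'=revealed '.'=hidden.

Click 1 (4,1) count=2: revealed 1 new [(4,1)] -> total=1
Click 2 (0,2) count=0: revealed 6 new [(0,1) (0,2) (0,3) (1,1) (1,2) (1,3)] -> total=7

Answer: .###..
.###..
......
......
.#....
......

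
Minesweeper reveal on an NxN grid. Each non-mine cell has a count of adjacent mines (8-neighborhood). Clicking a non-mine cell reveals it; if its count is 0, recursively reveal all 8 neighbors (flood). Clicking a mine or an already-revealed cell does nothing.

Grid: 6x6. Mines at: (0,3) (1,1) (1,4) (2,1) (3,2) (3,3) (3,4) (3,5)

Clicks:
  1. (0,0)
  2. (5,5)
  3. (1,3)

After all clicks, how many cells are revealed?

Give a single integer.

Click 1 (0,0) count=1: revealed 1 new [(0,0)] -> total=1
Click 2 (5,5) count=0: revealed 14 new [(3,0) (3,1) (4,0) (4,1) (4,2) (4,3) (4,4) (4,5) (5,0) (5,1) (5,2) (5,3) (5,4) (5,5)] -> total=15
Click 3 (1,3) count=2: revealed 1 new [(1,3)] -> total=16

Answer: 16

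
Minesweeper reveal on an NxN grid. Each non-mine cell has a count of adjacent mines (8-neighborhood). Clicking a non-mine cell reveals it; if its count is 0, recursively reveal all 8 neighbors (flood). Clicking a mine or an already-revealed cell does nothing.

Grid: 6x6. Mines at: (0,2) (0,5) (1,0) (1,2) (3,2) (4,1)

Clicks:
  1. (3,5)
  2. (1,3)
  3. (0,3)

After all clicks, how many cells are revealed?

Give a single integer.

Click 1 (3,5) count=0: revealed 17 new [(1,3) (1,4) (1,5) (2,3) (2,4) (2,5) (3,3) (3,4) (3,5) (4,2) (4,3) (4,4) (4,5) (5,2) (5,3) (5,4) (5,5)] -> total=17
Click 2 (1,3) count=2: revealed 0 new [(none)] -> total=17
Click 3 (0,3) count=2: revealed 1 new [(0,3)] -> total=18

Answer: 18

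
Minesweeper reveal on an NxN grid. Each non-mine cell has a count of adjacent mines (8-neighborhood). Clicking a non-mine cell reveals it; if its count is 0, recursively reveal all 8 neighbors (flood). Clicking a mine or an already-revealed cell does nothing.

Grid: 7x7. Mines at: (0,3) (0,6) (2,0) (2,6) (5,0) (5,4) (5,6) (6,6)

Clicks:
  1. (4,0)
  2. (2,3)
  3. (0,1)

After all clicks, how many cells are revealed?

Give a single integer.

Answer: 31

Derivation:
Click 1 (4,0) count=1: revealed 1 new [(4,0)] -> total=1
Click 2 (2,3) count=0: revealed 26 new [(1,1) (1,2) (1,3) (1,4) (1,5) (2,1) (2,2) (2,3) (2,4) (2,5) (3,1) (3,2) (3,3) (3,4) (3,5) (4,1) (4,2) (4,3) (4,4) (4,5) (5,1) (5,2) (5,3) (6,1) (6,2) (6,3)] -> total=27
Click 3 (0,1) count=0: revealed 4 new [(0,0) (0,1) (0,2) (1,0)] -> total=31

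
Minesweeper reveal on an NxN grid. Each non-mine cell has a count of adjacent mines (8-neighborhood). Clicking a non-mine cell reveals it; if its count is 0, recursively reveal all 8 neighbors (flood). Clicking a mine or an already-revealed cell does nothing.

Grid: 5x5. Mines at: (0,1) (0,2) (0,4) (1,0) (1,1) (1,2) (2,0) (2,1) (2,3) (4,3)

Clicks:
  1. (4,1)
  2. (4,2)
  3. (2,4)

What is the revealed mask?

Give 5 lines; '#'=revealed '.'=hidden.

Click 1 (4,1) count=0: revealed 6 new [(3,0) (3,1) (3,2) (4,0) (4,1) (4,2)] -> total=6
Click 2 (4,2) count=1: revealed 0 new [(none)] -> total=6
Click 3 (2,4) count=1: revealed 1 new [(2,4)] -> total=7

Answer: .....
.....
....#
###..
###..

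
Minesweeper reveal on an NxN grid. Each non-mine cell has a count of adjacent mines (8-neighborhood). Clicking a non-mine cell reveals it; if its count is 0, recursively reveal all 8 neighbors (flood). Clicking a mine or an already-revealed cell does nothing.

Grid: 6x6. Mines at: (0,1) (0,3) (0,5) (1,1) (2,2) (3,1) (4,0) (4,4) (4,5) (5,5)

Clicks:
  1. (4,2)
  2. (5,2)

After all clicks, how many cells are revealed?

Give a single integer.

Click 1 (4,2) count=1: revealed 1 new [(4,2)] -> total=1
Click 2 (5,2) count=0: revealed 5 new [(4,1) (4,3) (5,1) (5,2) (5,3)] -> total=6

Answer: 6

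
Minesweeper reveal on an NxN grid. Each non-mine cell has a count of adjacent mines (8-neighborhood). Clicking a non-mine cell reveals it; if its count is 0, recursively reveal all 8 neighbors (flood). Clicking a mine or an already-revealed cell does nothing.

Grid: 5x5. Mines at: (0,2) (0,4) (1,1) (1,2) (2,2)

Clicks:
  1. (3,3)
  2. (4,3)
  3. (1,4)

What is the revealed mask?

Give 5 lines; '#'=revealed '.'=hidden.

Click 1 (3,3) count=1: revealed 1 new [(3,3)] -> total=1
Click 2 (4,3) count=0: revealed 15 new [(1,3) (1,4) (2,0) (2,1) (2,3) (2,4) (3,0) (3,1) (3,2) (3,4) (4,0) (4,1) (4,2) (4,3) (4,4)] -> total=16
Click 3 (1,4) count=1: revealed 0 new [(none)] -> total=16

Answer: .....
...##
##.##
#####
#####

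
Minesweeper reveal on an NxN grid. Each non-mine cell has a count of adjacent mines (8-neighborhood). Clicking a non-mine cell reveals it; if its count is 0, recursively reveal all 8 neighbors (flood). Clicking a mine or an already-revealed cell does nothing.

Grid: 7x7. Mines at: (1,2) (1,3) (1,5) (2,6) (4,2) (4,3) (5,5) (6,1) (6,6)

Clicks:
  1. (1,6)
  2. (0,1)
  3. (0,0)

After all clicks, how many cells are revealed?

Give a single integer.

Click 1 (1,6) count=2: revealed 1 new [(1,6)] -> total=1
Click 2 (0,1) count=1: revealed 1 new [(0,1)] -> total=2
Click 3 (0,0) count=0: revealed 11 new [(0,0) (1,0) (1,1) (2,0) (2,1) (3,0) (3,1) (4,0) (4,1) (5,0) (5,1)] -> total=13

Answer: 13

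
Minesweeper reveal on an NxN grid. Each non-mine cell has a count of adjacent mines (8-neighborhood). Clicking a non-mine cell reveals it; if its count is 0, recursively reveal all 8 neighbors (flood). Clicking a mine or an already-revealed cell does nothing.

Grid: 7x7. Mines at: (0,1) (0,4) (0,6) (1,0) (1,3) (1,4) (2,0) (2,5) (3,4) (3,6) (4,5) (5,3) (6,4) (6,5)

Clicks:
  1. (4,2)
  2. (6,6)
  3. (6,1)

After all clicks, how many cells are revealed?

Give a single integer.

Click 1 (4,2) count=1: revealed 1 new [(4,2)] -> total=1
Click 2 (6,6) count=1: revealed 1 new [(6,6)] -> total=2
Click 3 (6,1) count=0: revealed 16 new [(2,1) (2,2) (2,3) (3,0) (3,1) (3,2) (3,3) (4,0) (4,1) (4,3) (5,0) (5,1) (5,2) (6,0) (6,1) (6,2)] -> total=18

Answer: 18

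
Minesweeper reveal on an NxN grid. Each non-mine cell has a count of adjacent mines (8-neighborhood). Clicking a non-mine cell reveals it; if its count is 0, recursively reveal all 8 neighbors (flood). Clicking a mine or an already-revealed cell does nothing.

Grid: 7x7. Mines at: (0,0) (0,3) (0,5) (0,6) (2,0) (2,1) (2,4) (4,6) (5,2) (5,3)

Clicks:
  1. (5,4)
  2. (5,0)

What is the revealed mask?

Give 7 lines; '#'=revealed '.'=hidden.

Answer: .......
.......
.......
##.....
##.....
##..#..
##.....

Derivation:
Click 1 (5,4) count=1: revealed 1 new [(5,4)] -> total=1
Click 2 (5,0) count=0: revealed 8 new [(3,0) (3,1) (4,0) (4,1) (5,0) (5,1) (6,0) (6,1)] -> total=9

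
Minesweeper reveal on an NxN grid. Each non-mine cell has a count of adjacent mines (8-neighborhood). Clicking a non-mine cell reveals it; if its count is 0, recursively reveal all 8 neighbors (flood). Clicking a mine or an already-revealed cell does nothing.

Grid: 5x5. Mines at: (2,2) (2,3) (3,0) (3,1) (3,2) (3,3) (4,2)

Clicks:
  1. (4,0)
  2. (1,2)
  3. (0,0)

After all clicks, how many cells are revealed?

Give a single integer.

Click 1 (4,0) count=2: revealed 1 new [(4,0)] -> total=1
Click 2 (1,2) count=2: revealed 1 new [(1,2)] -> total=2
Click 3 (0,0) count=0: revealed 11 new [(0,0) (0,1) (0,2) (0,3) (0,4) (1,0) (1,1) (1,3) (1,4) (2,0) (2,1)] -> total=13

Answer: 13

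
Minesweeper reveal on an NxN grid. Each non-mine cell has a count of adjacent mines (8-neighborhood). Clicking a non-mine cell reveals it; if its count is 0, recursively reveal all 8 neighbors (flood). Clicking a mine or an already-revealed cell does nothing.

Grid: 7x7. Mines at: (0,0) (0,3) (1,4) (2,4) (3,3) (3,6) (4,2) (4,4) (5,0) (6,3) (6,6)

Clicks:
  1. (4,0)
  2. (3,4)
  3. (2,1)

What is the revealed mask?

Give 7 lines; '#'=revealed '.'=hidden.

Answer: .......
###....
###....
###.#..
##.....
.......
.......

Derivation:
Click 1 (4,0) count=1: revealed 1 new [(4,0)] -> total=1
Click 2 (3,4) count=3: revealed 1 new [(3,4)] -> total=2
Click 3 (2,1) count=0: revealed 10 new [(1,0) (1,1) (1,2) (2,0) (2,1) (2,2) (3,0) (3,1) (3,2) (4,1)] -> total=12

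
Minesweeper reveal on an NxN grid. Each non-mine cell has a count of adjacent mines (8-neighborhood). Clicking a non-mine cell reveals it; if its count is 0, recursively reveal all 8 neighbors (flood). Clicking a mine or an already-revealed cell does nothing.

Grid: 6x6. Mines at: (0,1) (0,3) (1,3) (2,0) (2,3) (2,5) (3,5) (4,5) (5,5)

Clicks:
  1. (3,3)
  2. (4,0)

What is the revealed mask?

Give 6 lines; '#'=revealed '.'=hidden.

Answer: ......
......
......
#####.
#####.
#####.

Derivation:
Click 1 (3,3) count=1: revealed 1 new [(3,3)] -> total=1
Click 2 (4,0) count=0: revealed 14 new [(3,0) (3,1) (3,2) (3,4) (4,0) (4,1) (4,2) (4,3) (4,4) (5,0) (5,1) (5,2) (5,3) (5,4)] -> total=15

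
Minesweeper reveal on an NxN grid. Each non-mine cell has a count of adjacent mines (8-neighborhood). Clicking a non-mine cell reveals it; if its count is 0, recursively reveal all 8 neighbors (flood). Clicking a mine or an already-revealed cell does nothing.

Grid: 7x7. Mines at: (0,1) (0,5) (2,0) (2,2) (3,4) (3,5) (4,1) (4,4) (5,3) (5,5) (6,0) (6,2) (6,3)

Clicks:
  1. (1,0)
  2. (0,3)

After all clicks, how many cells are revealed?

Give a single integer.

Click 1 (1,0) count=2: revealed 1 new [(1,0)] -> total=1
Click 2 (0,3) count=0: revealed 6 new [(0,2) (0,3) (0,4) (1,2) (1,3) (1,4)] -> total=7

Answer: 7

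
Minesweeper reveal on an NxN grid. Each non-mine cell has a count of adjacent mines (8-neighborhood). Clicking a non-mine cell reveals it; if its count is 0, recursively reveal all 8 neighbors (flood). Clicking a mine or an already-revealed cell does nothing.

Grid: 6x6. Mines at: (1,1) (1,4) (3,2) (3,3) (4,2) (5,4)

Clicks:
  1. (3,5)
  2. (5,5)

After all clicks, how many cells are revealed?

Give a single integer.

Answer: 7

Derivation:
Click 1 (3,5) count=0: revealed 6 new [(2,4) (2,5) (3,4) (3,5) (4,4) (4,5)] -> total=6
Click 2 (5,5) count=1: revealed 1 new [(5,5)] -> total=7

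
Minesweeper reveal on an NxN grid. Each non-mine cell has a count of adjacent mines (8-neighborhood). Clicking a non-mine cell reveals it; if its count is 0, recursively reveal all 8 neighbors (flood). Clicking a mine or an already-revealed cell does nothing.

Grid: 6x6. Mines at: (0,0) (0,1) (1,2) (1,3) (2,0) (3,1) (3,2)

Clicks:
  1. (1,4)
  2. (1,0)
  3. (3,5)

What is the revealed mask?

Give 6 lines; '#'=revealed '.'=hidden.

Answer: ....##
#...##
...###
...###
######
######

Derivation:
Click 1 (1,4) count=1: revealed 1 new [(1,4)] -> total=1
Click 2 (1,0) count=3: revealed 1 new [(1,0)] -> total=2
Click 3 (3,5) count=0: revealed 21 new [(0,4) (0,5) (1,5) (2,3) (2,4) (2,5) (3,3) (3,4) (3,5) (4,0) (4,1) (4,2) (4,3) (4,4) (4,5) (5,0) (5,1) (5,2) (5,3) (5,4) (5,5)] -> total=23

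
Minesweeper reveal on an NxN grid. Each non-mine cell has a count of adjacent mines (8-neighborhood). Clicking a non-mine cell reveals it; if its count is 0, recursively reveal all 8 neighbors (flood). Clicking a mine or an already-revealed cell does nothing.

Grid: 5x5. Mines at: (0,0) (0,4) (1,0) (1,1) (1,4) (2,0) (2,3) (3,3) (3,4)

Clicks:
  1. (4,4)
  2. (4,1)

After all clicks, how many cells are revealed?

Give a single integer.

Click 1 (4,4) count=2: revealed 1 new [(4,4)] -> total=1
Click 2 (4,1) count=0: revealed 6 new [(3,0) (3,1) (3,2) (4,0) (4,1) (4,2)] -> total=7

Answer: 7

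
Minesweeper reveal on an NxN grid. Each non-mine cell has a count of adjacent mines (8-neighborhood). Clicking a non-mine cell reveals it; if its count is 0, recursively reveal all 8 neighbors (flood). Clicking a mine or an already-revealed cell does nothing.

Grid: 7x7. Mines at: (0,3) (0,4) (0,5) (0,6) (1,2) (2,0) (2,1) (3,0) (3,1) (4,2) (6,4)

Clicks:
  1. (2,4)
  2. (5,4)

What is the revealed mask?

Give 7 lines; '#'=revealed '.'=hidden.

Click 1 (2,4) count=0: revealed 22 new [(1,3) (1,4) (1,5) (1,6) (2,3) (2,4) (2,5) (2,6) (3,3) (3,4) (3,5) (3,6) (4,3) (4,4) (4,5) (4,6) (5,3) (5,4) (5,5) (5,6) (6,5) (6,6)] -> total=22
Click 2 (5,4) count=1: revealed 0 new [(none)] -> total=22

Answer: .......
...####
...####
...####
...####
...####
.....##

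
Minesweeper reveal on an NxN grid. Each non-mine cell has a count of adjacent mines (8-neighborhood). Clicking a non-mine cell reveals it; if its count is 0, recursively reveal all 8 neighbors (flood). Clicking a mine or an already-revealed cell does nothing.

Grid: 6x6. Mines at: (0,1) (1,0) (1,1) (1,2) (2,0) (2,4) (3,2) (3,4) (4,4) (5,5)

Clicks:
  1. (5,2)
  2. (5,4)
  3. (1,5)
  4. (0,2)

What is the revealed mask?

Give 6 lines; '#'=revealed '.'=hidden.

Answer: ..#...
.....#
......
##....
####..
#####.

Derivation:
Click 1 (5,2) count=0: revealed 10 new [(3,0) (3,1) (4,0) (4,1) (4,2) (4,3) (5,0) (5,1) (5,2) (5,3)] -> total=10
Click 2 (5,4) count=2: revealed 1 new [(5,4)] -> total=11
Click 3 (1,5) count=1: revealed 1 new [(1,5)] -> total=12
Click 4 (0,2) count=3: revealed 1 new [(0,2)] -> total=13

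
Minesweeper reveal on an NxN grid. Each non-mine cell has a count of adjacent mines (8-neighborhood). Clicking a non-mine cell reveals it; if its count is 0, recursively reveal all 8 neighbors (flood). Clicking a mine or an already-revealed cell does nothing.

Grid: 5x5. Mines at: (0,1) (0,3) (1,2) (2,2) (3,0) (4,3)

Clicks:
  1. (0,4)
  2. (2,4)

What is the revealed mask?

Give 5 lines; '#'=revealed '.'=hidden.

Click 1 (0,4) count=1: revealed 1 new [(0,4)] -> total=1
Click 2 (2,4) count=0: revealed 6 new [(1,3) (1,4) (2,3) (2,4) (3,3) (3,4)] -> total=7

Answer: ....#
...##
...##
...##
.....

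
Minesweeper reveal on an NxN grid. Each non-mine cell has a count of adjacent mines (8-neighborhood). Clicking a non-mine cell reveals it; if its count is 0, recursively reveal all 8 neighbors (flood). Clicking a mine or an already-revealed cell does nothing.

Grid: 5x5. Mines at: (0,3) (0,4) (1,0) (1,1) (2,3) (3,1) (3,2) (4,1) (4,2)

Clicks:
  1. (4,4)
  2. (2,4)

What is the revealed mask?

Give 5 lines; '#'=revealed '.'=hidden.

Click 1 (4,4) count=0: revealed 4 new [(3,3) (3,4) (4,3) (4,4)] -> total=4
Click 2 (2,4) count=1: revealed 1 new [(2,4)] -> total=5

Answer: .....
.....
....#
...##
...##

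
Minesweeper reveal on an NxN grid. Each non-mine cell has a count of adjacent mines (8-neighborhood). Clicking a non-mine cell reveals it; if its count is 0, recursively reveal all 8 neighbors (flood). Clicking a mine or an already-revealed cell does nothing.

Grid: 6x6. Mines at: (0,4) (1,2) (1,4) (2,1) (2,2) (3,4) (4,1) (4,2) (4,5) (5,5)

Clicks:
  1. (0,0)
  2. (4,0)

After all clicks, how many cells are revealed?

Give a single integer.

Click 1 (0,0) count=0: revealed 4 new [(0,0) (0,1) (1,0) (1,1)] -> total=4
Click 2 (4,0) count=1: revealed 1 new [(4,0)] -> total=5

Answer: 5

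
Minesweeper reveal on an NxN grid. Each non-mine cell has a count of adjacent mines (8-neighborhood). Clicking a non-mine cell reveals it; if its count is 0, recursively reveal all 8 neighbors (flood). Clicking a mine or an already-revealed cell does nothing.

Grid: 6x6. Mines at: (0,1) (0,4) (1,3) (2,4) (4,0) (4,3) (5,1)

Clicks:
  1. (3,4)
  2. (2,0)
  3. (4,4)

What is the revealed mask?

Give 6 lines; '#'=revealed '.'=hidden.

Click 1 (3,4) count=2: revealed 1 new [(3,4)] -> total=1
Click 2 (2,0) count=0: revealed 9 new [(1,0) (1,1) (1,2) (2,0) (2,1) (2,2) (3,0) (3,1) (3,2)] -> total=10
Click 3 (4,4) count=1: revealed 1 new [(4,4)] -> total=11

Answer: ......
###...
###...
###.#.
....#.
......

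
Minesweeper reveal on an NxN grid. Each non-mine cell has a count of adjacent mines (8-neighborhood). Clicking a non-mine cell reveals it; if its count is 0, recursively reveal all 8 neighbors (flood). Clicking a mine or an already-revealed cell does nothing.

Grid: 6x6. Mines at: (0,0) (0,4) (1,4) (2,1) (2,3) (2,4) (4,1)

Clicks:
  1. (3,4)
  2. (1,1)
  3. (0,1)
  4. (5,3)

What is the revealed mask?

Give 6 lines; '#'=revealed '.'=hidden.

Answer: .#....
.#....
......
..####
..####
..####

Derivation:
Click 1 (3,4) count=2: revealed 1 new [(3,4)] -> total=1
Click 2 (1,1) count=2: revealed 1 new [(1,1)] -> total=2
Click 3 (0,1) count=1: revealed 1 new [(0,1)] -> total=3
Click 4 (5,3) count=0: revealed 11 new [(3,2) (3,3) (3,5) (4,2) (4,3) (4,4) (4,5) (5,2) (5,3) (5,4) (5,5)] -> total=14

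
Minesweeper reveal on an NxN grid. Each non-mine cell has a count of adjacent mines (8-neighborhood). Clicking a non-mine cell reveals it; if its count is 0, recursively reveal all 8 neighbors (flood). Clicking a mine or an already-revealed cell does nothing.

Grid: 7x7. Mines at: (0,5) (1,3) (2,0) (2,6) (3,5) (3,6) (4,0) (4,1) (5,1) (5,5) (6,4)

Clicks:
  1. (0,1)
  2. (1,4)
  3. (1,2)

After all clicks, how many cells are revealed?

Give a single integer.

Click 1 (0,1) count=0: revealed 6 new [(0,0) (0,1) (0,2) (1,0) (1,1) (1,2)] -> total=6
Click 2 (1,4) count=2: revealed 1 new [(1,4)] -> total=7
Click 3 (1,2) count=1: revealed 0 new [(none)] -> total=7

Answer: 7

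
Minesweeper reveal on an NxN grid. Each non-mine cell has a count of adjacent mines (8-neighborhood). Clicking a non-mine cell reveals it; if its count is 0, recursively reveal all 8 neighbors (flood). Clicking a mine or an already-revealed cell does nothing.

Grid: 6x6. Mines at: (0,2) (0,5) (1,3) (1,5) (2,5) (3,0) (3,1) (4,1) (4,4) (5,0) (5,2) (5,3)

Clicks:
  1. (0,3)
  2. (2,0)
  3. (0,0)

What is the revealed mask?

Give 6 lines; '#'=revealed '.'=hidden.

Answer: ##.#..
##....
##....
......
......
......

Derivation:
Click 1 (0,3) count=2: revealed 1 new [(0,3)] -> total=1
Click 2 (2,0) count=2: revealed 1 new [(2,0)] -> total=2
Click 3 (0,0) count=0: revealed 5 new [(0,0) (0,1) (1,0) (1,1) (2,1)] -> total=7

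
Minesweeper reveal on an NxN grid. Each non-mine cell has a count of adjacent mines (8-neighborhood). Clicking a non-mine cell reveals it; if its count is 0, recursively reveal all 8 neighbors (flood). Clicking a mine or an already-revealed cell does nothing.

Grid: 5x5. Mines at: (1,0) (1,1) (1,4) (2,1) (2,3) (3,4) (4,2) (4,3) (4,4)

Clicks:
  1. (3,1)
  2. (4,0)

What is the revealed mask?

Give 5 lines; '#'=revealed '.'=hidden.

Click 1 (3,1) count=2: revealed 1 new [(3,1)] -> total=1
Click 2 (4,0) count=0: revealed 3 new [(3,0) (4,0) (4,1)] -> total=4

Answer: .....
.....
.....
##...
##...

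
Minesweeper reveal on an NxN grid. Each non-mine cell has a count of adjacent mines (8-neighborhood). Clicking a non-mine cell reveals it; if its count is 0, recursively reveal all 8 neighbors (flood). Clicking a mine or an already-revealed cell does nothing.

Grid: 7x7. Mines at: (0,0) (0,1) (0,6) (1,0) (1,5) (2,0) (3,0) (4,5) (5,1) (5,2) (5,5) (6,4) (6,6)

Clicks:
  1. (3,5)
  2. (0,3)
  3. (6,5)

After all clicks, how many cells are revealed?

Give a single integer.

Click 1 (3,5) count=1: revealed 1 new [(3,5)] -> total=1
Click 2 (0,3) count=0: revealed 19 new [(0,2) (0,3) (0,4) (1,1) (1,2) (1,3) (1,4) (2,1) (2,2) (2,3) (2,4) (3,1) (3,2) (3,3) (3,4) (4,1) (4,2) (4,3) (4,4)] -> total=20
Click 3 (6,5) count=3: revealed 1 new [(6,5)] -> total=21

Answer: 21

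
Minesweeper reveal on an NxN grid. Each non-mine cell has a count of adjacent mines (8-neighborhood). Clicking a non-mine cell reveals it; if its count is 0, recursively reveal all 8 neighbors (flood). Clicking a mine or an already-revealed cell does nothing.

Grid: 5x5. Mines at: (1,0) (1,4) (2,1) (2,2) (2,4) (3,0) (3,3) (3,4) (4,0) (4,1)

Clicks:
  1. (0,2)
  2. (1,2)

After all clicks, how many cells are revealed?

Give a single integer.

Answer: 6

Derivation:
Click 1 (0,2) count=0: revealed 6 new [(0,1) (0,2) (0,3) (1,1) (1,2) (1,3)] -> total=6
Click 2 (1,2) count=2: revealed 0 new [(none)] -> total=6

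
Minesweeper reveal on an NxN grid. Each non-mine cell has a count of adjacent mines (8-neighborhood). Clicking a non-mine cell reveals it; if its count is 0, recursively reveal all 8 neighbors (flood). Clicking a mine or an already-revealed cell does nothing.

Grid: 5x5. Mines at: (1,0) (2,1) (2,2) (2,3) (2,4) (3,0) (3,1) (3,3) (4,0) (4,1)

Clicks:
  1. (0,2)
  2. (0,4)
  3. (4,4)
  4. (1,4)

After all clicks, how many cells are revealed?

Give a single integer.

Answer: 9

Derivation:
Click 1 (0,2) count=0: revealed 8 new [(0,1) (0,2) (0,3) (0,4) (1,1) (1,2) (1,3) (1,4)] -> total=8
Click 2 (0,4) count=0: revealed 0 new [(none)] -> total=8
Click 3 (4,4) count=1: revealed 1 new [(4,4)] -> total=9
Click 4 (1,4) count=2: revealed 0 new [(none)] -> total=9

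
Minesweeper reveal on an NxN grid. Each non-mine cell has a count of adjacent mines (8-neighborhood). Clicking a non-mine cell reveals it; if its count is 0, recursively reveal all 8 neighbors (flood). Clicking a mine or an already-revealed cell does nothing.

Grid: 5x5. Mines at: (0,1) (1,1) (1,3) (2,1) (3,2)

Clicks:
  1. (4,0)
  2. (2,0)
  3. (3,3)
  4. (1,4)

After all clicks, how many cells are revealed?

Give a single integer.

Answer: 7

Derivation:
Click 1 (4,0) count=0: revealed 4 new [(3,0) (3,1) (4,0) (4,1)] -> total=4
Click 2 (2,0) count=2: revealed 1 new [(2,0)] -> total=5
Click 3 (3,3) count=1: revealed 1 new [(3,3)] -> total=6
Click 4 (1,4) count=1: revealed 1 new [(1,4)] -> total=7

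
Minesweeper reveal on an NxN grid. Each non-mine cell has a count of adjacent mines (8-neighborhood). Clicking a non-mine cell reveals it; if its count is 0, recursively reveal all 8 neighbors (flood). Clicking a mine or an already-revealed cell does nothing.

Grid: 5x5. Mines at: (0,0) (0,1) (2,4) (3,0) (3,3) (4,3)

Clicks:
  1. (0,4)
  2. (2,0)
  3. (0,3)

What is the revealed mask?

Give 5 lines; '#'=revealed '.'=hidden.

Click 1 (0,4) count=0: revealed 6 new [(0,2) (0,3) (0,4) (1,2) (1,3) (1,4)] -> total=6
Click 2 (2,0) count=1: revealed 1 new [(2,0)] -> total=7
Click 3 (0,3) count=0: revealed 0 new [(none)] -> total=7

Answer: ..###
..###
#....
.....
.....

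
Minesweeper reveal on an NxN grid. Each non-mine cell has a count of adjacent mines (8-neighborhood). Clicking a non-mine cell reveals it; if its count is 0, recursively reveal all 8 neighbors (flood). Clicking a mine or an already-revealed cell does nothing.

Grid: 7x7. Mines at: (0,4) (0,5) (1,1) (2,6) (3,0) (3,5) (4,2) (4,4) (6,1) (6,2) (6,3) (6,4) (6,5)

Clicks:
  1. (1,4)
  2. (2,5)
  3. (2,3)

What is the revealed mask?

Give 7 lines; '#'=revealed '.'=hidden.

Answer: .......
..###..
..####.
..###..
.......
.......
.......

Derivation:
Click 1 (1,4) count=2: revealed 1 new [(1,4)] -> total=1
Click 2 (2,5) count=2: revealed 1 new [(2,5)] -> total=2
Click 3 (2,3) count=0: revealed 8 new [(1,2) (1,3) (2,2) (2,3) (2,4) (3,2) (3,3) (3,4)] -> total=10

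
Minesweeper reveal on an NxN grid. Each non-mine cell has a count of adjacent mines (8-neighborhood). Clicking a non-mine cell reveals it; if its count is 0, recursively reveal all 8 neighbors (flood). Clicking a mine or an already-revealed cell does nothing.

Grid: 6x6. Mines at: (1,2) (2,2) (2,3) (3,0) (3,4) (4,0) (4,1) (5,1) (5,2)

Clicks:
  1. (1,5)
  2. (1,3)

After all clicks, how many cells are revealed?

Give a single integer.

Answer: 8

Derivation:
Click 1 (1,5) count=0: revealed 8 new [(0,3) (0,4) (0,5) (1,3) (1,4) (1,5) (2,4) (2,5)] -> total=8
Click 2 (1,3) count=3: revealed 0 new [(none)] -> total=8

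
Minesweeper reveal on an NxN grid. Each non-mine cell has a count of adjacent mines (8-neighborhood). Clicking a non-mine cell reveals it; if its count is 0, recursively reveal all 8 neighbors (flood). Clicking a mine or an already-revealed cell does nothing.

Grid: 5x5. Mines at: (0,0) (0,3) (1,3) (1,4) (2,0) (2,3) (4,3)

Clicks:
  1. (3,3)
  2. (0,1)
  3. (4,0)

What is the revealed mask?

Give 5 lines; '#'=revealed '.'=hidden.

Answer: .#...
.....
.....
####.
###..

Derivation:
Click 1 (3,3) count=2: revealed 1 new [(3,3)] -> total=1
Click 2 (0,1) count=1: revealed 1 new [(0,1)] -> total=2
Click 3 (4,0) count=0: revealed 6 new [(3,0) (3,1) (3,2) (4,0) (4,1) (4,2)] -> total=8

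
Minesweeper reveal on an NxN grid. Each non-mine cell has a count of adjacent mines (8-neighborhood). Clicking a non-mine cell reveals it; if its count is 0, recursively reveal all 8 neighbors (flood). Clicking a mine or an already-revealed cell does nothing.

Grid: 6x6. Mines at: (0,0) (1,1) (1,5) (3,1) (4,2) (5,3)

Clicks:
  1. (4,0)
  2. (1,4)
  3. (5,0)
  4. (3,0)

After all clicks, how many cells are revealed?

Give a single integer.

Click 1 (4,0) count=1: revealed 1 new [(4,0)] -> total=1
Click 2 (1,4) count=1: revealed 1 new [(1,4)] -> total=2
Click 3 (5,0) count=0: revealed 3 new [(4,1) (5,0) (5,1)] -> total=5
Click 4 (3,0) count=1: revealed 1 new [(3,0)] -> total=6

Answer: 6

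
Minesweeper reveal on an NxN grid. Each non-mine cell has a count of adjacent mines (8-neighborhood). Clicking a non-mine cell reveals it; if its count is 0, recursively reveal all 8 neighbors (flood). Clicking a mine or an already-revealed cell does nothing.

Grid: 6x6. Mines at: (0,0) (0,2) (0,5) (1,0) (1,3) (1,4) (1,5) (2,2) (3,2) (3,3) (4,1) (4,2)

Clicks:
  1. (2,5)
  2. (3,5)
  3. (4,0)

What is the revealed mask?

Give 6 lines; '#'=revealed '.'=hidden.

Click 1 (2,5) count=2: revealed 1 new [(2,5)] -> total=1
Click 2 (3,5) count=0: revealed 9 new [(2,4) (3,4) (3,5) (4,3) (4,4) (4,5) (5,3) (5,4) (5,5)] -> total=10
Click 3 (4,0) count=1: revealed 1 new [(4,0)] -> total=11

Answer: ......
......
....##
....##
#..###
...###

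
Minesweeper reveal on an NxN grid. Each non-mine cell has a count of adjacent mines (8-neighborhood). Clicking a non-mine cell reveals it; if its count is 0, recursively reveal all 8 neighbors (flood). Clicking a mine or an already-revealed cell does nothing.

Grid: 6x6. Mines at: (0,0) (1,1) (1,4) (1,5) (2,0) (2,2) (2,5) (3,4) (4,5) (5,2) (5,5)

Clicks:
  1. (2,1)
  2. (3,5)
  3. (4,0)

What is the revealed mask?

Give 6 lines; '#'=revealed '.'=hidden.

Click 1 (2,1) count=3: revealed 1 new [(2,1)] -> total=1
Click 2 (3,5) count=3: revealed 1 new [(3,5)] -> total=2
Click 3 (4,0) count=0: revealed 6 new [(3,0) (3,1) (4,0) (4,1) (5,0) (5,1)] -> total=8

Answer: ......
......
.#....
##...#
##....
##....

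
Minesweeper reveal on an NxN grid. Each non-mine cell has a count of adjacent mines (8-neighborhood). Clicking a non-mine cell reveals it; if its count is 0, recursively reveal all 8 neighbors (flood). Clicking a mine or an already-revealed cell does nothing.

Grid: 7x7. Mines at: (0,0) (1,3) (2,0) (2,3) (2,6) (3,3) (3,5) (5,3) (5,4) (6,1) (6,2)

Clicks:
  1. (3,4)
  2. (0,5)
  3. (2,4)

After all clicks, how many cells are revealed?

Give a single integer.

Answer: 8

Derivation:
Click 1 (3,4) count=3: revealed 1 new [(3,4)] -> total=1
Click 2 (0,5) count=0: revealed 6 new [(0,4) (0,5) (0,6) (1,4) (1,5) (1,6)] -> total=7
Click 3 (2,4) count=4: revealed 1 new [(2,4)] -> total=8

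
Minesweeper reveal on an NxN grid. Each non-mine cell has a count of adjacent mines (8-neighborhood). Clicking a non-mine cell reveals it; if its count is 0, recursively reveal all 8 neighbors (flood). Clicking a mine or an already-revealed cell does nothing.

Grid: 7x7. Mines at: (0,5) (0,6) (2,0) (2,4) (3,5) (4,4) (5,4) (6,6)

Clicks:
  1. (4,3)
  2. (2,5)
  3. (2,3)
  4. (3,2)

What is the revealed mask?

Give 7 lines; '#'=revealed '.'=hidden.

Answer: #####..
#####..
.###.#.
####...
####...
####...
####...

Derivation:
Click 1 (4,3) count=2: revealed 1 new [(4,3)] -> total=1
Click 2 (2,5) count=2: revealed 1 new [(2,5)] -> total=2
Click 3 (2,3) count=1: revealed 1 new [(2,3)] -> total=3
Click 4 (3,2) count=0: revealed 27 new [(0,0) (0,1) (0,2) (0,3) (0,4) (1,0) (1,1) (1,2) (1,3) (1,4) (2,1) (2,2) (3,0) (3,1) (3,2) (3,3) (4,0) (4,1) (4,2) (5,0) (5,1) (5,2) (5,3) (6,0) (6,1) (6,2) (6,3)] -> total=30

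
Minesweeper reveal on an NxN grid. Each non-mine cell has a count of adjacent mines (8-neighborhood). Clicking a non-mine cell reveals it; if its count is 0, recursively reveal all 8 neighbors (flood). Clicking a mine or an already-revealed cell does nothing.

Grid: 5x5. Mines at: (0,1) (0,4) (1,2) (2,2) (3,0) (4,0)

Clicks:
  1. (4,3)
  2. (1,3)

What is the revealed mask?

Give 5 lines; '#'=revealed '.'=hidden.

Answer: .....
...##
...##
.####
.####

Derivation:
Click 1 (4,3) count=0: revealed 12 new [(1,3) (1,4) (2,3) (2,4) (3,1) (3,2) (3,3) (3,4) (4,1) (4,2) (4,3) (4,4)] -> total=12
Click 2 (1,3) count=3: revealed 0 new [(none)] -> total=12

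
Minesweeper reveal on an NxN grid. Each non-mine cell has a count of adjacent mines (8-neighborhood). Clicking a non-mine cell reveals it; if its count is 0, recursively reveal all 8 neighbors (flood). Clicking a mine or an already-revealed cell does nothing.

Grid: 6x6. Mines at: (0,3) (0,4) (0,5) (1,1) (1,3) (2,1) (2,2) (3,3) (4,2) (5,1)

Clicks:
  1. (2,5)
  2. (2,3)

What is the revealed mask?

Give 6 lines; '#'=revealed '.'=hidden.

Click 1 (2,5) count=0: revealed 12 new [(1,4) (1,5) (2,4) (2,5) (3,4) (3,5) (4,3) (4,4) (4,5) (5,3) (5,4) (5,5)] -> total=12
Click 2 (2,3) count=3: revealed 1 new [(2,3)] -> total=13

Answer: ......
....##
...###
....##
...###
...###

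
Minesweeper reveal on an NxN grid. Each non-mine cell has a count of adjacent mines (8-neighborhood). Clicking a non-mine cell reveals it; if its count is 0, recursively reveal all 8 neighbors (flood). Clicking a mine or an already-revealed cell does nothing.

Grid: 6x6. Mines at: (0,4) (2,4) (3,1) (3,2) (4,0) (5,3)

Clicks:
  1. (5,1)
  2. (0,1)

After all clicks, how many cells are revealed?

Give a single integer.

Click 1 (5,1) count=1: revealed 1 new [(5,1)] -> total=1
Click 2 (0,1) count=0: revealed 12 new [(0,0) (0,1) (0,2) (0,3) (1,0) (1,1) (1,2) (1,3) (2,0) (2,1) (2,2) (2,3)] -> total=13

Answer: 13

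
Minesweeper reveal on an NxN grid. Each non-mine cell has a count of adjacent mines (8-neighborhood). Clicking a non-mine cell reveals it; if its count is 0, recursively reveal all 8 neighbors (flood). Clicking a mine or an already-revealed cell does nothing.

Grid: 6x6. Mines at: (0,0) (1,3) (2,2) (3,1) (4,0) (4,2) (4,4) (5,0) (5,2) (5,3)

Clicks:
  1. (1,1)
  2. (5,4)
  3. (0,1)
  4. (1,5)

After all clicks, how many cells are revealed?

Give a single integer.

Answer: 11

Derivation:
Click 1 (1,1) count=2: revealed 1 new [(1,1)] -> total=1
Click 2 (5,4) count=2: revealed 1 new [(5,4)] -> total=2
Click 3 (0,1) count=1: revealed 1 new [(0,1)] -> total=3
Click 4 (1,5) count=0: revealed 8 new [(0,4) (0,5) (1,4) (1,5) (2,4) (2,5) (3,4) (3,5)] -> total=11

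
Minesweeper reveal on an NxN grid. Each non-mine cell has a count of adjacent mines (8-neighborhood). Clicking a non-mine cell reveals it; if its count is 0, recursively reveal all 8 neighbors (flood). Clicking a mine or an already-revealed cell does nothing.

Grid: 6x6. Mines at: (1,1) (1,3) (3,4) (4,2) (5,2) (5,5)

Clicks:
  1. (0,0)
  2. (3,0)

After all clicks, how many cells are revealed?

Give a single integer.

Click 1 (0,0) count=1: revealed 1 new [(0,0)] -> total=1
Click 2 (3,0) count=0: revealed 8 new [(2,0) (2,1) (3,0) (3,1) (4,0) (4,1) (5,0) (5,1)] -> total=9

Answer: 9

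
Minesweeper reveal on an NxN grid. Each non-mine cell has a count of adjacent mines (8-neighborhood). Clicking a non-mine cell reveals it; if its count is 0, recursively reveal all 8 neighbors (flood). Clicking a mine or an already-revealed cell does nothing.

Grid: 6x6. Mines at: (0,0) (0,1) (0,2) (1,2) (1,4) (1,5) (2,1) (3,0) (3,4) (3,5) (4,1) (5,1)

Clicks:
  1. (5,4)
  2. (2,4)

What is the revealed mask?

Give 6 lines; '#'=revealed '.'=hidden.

Answer: ......
......
....#.
......
..####
..####

Derivation:
Click 1 (5,4) count=0: revealed 8 new [(4,2) (4,3) (4,4) (4,5) (5,2) (5,3) (5,4) (5,5)] -> total=8
Click 2 (2,4) count=4: revealed 1 new [(2,4)] -> total=9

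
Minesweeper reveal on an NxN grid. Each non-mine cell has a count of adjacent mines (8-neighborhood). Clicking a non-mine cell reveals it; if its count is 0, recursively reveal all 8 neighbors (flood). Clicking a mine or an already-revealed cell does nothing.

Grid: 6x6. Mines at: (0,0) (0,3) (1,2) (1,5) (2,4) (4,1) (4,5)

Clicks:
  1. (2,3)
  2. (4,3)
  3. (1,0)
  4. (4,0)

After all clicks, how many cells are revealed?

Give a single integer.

Answer: 12

Derivation:
Click 1 (2,3) count=2: revealed 1 new [(2,3)] -> total=1
Click 2 (4,3) count=0: revealed 9 new [(3,2) (3,3) (3,4) (4,2) (4,3) (4,4) (5,2) (5,3) (5,4)] -> total=10
Click 3 (1,0) count=1: revealed 1 new [(1,0)] -> total=11
Click 4 (4,0) count=1: revealed 1 new [(4,0)] -> total=12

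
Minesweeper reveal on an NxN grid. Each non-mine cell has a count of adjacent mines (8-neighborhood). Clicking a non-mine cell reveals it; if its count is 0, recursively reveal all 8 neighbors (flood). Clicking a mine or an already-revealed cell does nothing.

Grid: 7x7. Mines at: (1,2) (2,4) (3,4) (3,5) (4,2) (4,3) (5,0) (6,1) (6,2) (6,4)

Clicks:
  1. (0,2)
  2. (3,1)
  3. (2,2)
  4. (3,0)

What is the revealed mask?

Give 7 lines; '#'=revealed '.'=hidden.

Answer: ###....
##.....
###....
##.....
##.....
.......
.......

Derivation:
Click 1 (0,2) count=1: revealed 1 new [(0,2)] -> total=1
Click 2 (3,1) count=1: revealed 1 new [(3,1)] -> total=2
Click 3 (2,2) count=1: revealed 1 new [(2,2)] -> total=3
Click 4 (3,0) count=0: revealed 9 new [(0,0) (0,1) (1,0) (1,1) (2,0) (2,1) (3,0) (4,0) (4,1)] -> total=12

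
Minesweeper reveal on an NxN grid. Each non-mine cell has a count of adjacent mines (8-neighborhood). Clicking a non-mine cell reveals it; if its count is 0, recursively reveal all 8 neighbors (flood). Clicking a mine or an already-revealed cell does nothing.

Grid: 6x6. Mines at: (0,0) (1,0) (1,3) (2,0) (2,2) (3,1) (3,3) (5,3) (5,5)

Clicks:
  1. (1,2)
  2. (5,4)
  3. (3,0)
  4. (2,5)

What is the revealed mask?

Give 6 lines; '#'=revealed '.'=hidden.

Answer: ....##
..#.##
....##
#...##
....##
....#.

Derivation:
Click 1 (1,2) count=2: revealed 1 new [(1,2)] -> total=1
Click 2 (5,4) count=2: revealed 1 new [(5,4)] -> total=2
Click 3 (3,0) count=2: revealed 1 new [(3,0)] -> total=3
Click 4 (2,5) count=0: revealed 10 new [(0,4) (0,5) (1,4) (1,5) (2,4) (2,5) (3,4) (3,5) (4,4) (4,5)] -> total=13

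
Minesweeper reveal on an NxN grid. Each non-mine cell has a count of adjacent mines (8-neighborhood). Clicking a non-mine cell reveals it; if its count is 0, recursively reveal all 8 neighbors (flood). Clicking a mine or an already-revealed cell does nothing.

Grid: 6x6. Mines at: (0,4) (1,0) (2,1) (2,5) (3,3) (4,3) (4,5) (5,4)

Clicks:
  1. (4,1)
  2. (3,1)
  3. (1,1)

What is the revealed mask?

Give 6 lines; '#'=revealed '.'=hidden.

Answer: ......
.#....
......
###...
###...
###...

Derivation:
Click 1 (4,1) count=0: revealed 9 new [(3,0) (3,1) (3,2) (4,0) (4,1) (4,2) (5,0) (5,1) (5,2)] -> total=9
Click 2 (3,1) count=1: revealed 0 new [(none)] -> total=9
Click 3 (1,1) count=2: revealed 1 new [(1,1)] -> total=10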